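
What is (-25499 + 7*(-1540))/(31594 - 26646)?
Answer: -36279/4948 ≈ -7.3321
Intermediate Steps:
(-25499 + 7*(-1540))/(31594 - 26646) = (-25499 - 10780)/4948 = -36279*1/4948 = -36279/4948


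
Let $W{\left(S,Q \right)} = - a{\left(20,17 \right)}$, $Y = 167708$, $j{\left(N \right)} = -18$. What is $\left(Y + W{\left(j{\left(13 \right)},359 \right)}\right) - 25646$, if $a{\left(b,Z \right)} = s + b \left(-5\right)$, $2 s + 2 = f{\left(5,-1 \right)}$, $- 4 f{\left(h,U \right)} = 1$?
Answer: $\frac{1137305}{8} \approx 1.4216 \cdot 10^{5}$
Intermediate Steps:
$f{\left(h,U \right)} = - \frac{1}{4}$ ($f{\left(h,U \right)} = \left(- \frac{1}{4}\right) 1 = - \frac{1}{4}$)
$s = - \frac{9}{8}$ ($s = -1 + \frac{1}{2} \left(- \frac{1}{4}\right) = -1 - \frac{1}{8} = - \frac{9}{8} \approx -1.125$)
$a{\left(b,Z \right)} = - \frac{9}{8} - 5 b$ ($a{\left(b,Z \right)} = - \frac{9}{8} + b \left(-5\right) = - \frac{9}{8} - 5 b$)
$W{\left(S,Q \right)} = \frac{809}{8}$ ($W{\left(S,Q \right)} = - (- \frac{9}{8} - 100) = \left(-1\right) \left(- \frac{809}{8}\right) = \frac{809}{8}$)
$\left(Y + W{\left(j{\left(13 \right)},359 \right)}\right) - 25646 = \left(167708 + \frac{809}{8}\right) - 25646 = \frac{1342473}{8} - 25646 = \frac{1137305}{8}$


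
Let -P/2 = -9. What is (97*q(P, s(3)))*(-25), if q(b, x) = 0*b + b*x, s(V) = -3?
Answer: 130950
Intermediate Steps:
P = 18 (P = -2*(-9) = 18)
q(b, x) = b*x (q(b, x) = 0 + b*x = b*x)
(97*q(P, s(3)))*(-25) = (97*(18*(-3)))*(-25) = (97*(-54))*(-25) = -5238*(-25) = 130950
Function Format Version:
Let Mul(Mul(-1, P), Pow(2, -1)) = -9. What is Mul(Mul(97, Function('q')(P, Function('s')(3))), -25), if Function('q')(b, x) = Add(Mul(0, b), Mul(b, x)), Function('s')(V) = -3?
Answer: 130950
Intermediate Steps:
P = 18 (P = Mul(-2, -9) = 18)
Function('q')(b, x) = Mul(b, x) (Function('q')(b, x) = Add(0, Mul(b, x)) = Mul(b, x))
Mul(Mul(97, Function('q')(P, Function('s')(3))), -25) = Mul(Mul(97, Mul(18, -3)), -25) = Mul(Mul(97, -54), -25) = Mul(-5238, -25) = 130950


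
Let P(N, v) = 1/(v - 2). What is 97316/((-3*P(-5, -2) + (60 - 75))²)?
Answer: 1557056/3249 ≈ 479.24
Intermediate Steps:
P(N, v) = 1/(-2 + v)
97316/((-3*P(-5, -2) + (60 - 75))²) = 97316/((-3/(-2 - 2) + (60 - 75))²) = 97316/((-3/(-4) - 15)²) = 97316/((-3*(-¼) - 15)²) = 97316/((¾ - 15)²) = 97316/((-57/4)²) = 97316/(3249/16) = 97316*(16/3249) = 1557056/3249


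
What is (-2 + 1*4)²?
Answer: 4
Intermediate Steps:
(-2 + 1*4)² = (-2 + 4)² = 2² = 4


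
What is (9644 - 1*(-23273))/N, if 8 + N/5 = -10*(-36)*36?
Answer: 32917/64760 ≈ 0.50829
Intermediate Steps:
N = 64760 (N = -40 + 5*(-10*(-36)*36) = -40 + 5*(360*36) = -40 + 5*12960 = -40 + 64800 = 64760)
(9644 - 1*(-23273))/N = (9644 - 1*(-23273))/64760 = (9644 + 23273)*(1/64760) = 32917*(1/64760) = 32917/64760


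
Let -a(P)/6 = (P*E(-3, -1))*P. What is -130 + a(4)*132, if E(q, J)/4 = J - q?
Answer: -101506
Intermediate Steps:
E(q, J) = -4*q + 4*J (E(q, J) = 4*(J - q) = -4*q + 4*J)
a(P) = -48*P**2 (a(P) = -6*P*(-4*(-3) + 4*(-1))*P = -6*P*(12 - 4)*P = -6*P*8*P = -6*8*P*P = -48*P**2)
-130 + a(4)*132 = -130 - 48*4**2*132 = -130 - 48*16*132 = -130 - 768*132 = -130 - 101376 = -101506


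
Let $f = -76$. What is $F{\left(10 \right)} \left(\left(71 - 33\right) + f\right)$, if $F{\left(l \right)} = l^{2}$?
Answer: $-3800$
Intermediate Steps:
$F{\left(10 \right)} \left(\left(71 - 33\right) + f\right) = 10^{2} \left(\left(71 - 33\right) - 76\right) = 100 \left(38 - 76\right) = 100 \left(-38\right) = -3800$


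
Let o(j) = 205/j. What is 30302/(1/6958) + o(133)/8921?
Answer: 250161745544993/1186493 ≈ 2.1084e+8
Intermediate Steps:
30302/(1/6958) + o(133)/8921 = 30302/(1/6958) + (205/133)/8921 = 30302/(1/6958) + (205*(1/133))*(1/8921) = 30302*6958 + (205/133)*(1/8921) = 210841316 + 205/1186493 = 250161745544993/1186493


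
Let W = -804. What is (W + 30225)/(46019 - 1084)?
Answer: 29421/44935 ≈ 0.65475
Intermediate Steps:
(W + 30225)/(46019 - 1084) = (-804 + 30225)/(46019 - 1084) = 29421/44935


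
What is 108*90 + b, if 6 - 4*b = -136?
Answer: 19511/2 ≈ 9755.5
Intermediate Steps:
b = 71/2 (b = 3/2 - ¼*(-136) = 3/2 + 34 = 71/2 ≈ 35.500)
108*90 + b = 108*90 + 71/2 = 9720 + 71/2 = 19511/2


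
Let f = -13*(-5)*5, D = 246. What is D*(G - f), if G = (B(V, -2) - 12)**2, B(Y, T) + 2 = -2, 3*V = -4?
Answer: -16974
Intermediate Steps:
V = -4/3 (V = (1/3)*(-4) = -4/3 ≈ -1.3333)
B(Y, T) = -4 (B(Y, T) = -2 - 2 = -4)
G = 256 (G = (-4 - 12)**2 = (-16)**2 = 256)
f = 325 (f = 65*5 = 325)
D*(G - f) = 246*(256 - 1*325) = 246*(256 - 325) = 246*(-69) = -16974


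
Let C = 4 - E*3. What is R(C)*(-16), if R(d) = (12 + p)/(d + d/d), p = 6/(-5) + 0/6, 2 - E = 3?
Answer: -108/5 ≈ -21.600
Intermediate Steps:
E = -1 (E = 2 - 1*3 = 2 - 3 = -1)
p = -6/5 (p = 6*(-⅕) + 0*(⅙) = -6/5 + 0 = -6/5 ≈ -1.2000)
C = 7 (C = 4 - (-1)*3 = 4 - 1*(-3) = 4 + 3 = 7)
R(d) = 54/(5*(1 + d)) (R(d) = (12 - 6/5)/(d + d/d) = 54/(5*(d + 1)) = 54/(5*(1 + d)))
R(C)*(-16) = (54/(5*(1 + 7)))*(-16) = ((54/5)/8)*(-16) = ((54/5)*(⅛))*(-16) = (27/20)*(-16) = -108/5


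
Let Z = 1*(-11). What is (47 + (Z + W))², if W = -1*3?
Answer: 1089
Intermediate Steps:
W = -3
Z = -11
(47 + (Z + W))² = (47 + (-11 - 3))² = (47 - 14)² = 33² = 1089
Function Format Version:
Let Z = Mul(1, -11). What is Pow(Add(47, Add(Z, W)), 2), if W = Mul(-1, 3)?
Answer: 1089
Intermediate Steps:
W = -3
Z = -11
Pow(Add(47, Add(Z, W)), 2) = Pow(Add(47, Add(-11, -3)), 2) = Pow(Add(47, -14), 2) = Pow(33, 2) = 1089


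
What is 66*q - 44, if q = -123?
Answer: -8162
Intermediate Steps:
66*q - 44 = 66*(-123) - 44 = -8118 - 44 = -8162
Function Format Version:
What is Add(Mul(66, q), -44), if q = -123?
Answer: -8162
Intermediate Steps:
Add(Mul(66, q), -44) = Add(Mul(66, -123), -44) = Add(-8118, -44) = -8162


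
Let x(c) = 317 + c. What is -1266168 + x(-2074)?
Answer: -1267925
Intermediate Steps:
-1266168 + x(-2074) = -1266168 + (317 - 2074) = -1266168 - 1757 = -1267925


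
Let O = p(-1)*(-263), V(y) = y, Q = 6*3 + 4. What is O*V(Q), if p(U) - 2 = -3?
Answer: 5786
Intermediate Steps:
p(U) = -1 (p(U) = 2 - 3 = -1)
Q = 22 (Q = 18 + 4 = 22)
O = 263 (O = -1*(-263) = 263)
O*V(Q) = 263*22 = 5786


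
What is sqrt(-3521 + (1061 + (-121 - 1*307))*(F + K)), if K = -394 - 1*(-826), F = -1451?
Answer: 2*I*sqrt(162137) ≈ 805.33*I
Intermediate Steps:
K = 432 (K = -394 + 826 = 432)
sqrt(-3521 + (1061 + (-121 - 1*307))*(F + K)) = sqrt(-3521 + (1061 + (-121 - 1*307))*(-1451 + 432)) = sqrt(-3521 + (1061 + (-121 - 307))*(-1019)) = sqrt(-3521 + (1061 - 428)*(-1019)) = sqrt(-3521 + 633*(-1019)) = sqrt(-3521 - 645027) = sqrt(-648548) = 2*I*sqrt(162137)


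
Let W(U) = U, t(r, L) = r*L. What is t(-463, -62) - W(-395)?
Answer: 29101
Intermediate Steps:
t(r, L) = L*r
t(-463, -62) - W(-395) = -62*(-463) - 1*(-395) = 28706 + 395 = 29101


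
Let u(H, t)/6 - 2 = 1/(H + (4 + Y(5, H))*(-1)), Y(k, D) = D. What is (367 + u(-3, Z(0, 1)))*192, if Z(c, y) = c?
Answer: 72480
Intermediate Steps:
u(H, t) = 21/2 (u(H, t) = 12 + 6/(H + (4 + H)*(-1)) = 12 + 6/(H + (-4 - H)) = 12 + 6/(-4) = 12 + 6*(-1/4) = 12 - 3/2 = 21/2)
(367 + u(-3, Z(0, 1)))*192 = (367 + 21/2)*192 = (755/2)*192 = 72480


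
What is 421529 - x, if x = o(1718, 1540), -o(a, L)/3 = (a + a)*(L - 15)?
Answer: 16141229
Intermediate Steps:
o(a, L) = -6*a*(-15 + L) (o(a, L) = -3*(a + a)*(L - 15) = -3*2*a*(-15 + L) = -6*a*(-15 + L))
x = -15719700 (x = 6*1718*(15 - 1*1540) = 6*1718*(15 - 1540) = 6*1718*(-1525) = -15719700)
421529 - x = 421529 - 1*(-15719700) = 421529 + 15719700 = 16141229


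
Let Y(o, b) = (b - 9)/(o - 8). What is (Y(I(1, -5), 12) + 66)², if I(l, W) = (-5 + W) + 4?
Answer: 848241/196 ≈ 4327.8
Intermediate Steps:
I(l, W) = -1 + W
Y(o, b) = (-9 + b)/(-8 + o)
(Y(I(1, -5), 12) + 66)² = ((-9 + 12)/(-8 + (-1 - 5)) + 66)² = (3/(-8 - 6) + 66)² = (3/(-14) + 66)² = (-1/14*3 + 66)² = (-3/14 + 66)² = (921/14)² = 848241/196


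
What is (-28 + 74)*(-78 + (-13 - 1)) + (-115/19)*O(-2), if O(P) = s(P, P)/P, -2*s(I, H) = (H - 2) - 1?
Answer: -321057/76 ≈ -4224.4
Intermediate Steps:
s(I, H) = 3/2 - H/2 (s(I, H) = -((H - 2) - 1)/2 = -((-2 + H) - 1)/2 = -(-3 + H)/2 = 3/2 - H/2)
O(P) = (3/2 - P/2)/P
(-28 + 74)*(-78 + (-13 - 1)) + (-115/19)*O(-2) = (-28 + 74)*(-78 + (-13 - 1)) + (-115/19)*((½)*(3 - 1*(-2))/(-2)) = 46*(-78 - 14) + (-115*1/19)*((½)*(-½)*(3 + 2)) = 46*(-92) - 115*(-1)*5/(38*2) = -4232 - 115/19*(-5/4) = -4232 + 575/76 = -321057/76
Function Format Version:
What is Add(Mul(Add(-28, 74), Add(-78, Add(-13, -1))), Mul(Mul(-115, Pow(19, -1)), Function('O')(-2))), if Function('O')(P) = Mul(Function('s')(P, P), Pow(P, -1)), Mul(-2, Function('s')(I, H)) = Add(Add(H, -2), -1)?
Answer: Rational(-321057, 76) ≈ -4224.4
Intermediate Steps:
Function('s')(I, H) = Add(Rational(3, 2), Mul(Rational(-1, 2), H)) (Function('s')(I, H) = Mul(Rational(-1, 2), Add(Add(H, -2), -1)) = Mul(Rational(-1, 2), Add(Add(-2, H), -1)) = Mul(Rational(-1, 2), Add(-3, H)) = Add(Rational(3, 2), Mul(Rational(-1, 2), H)))
Function('O')(P) = Mul(Pow(P, -1), Add(Rational(3, 2), Mul(Rational(-1, 2), P))) (Function('O')(P) = Mul(Add(Rational(3, 2), Mul(Rational(-1, 2), P)), Pow(P, -1)) = Mul(Pow(P, -1), Add(Rational(3, 2), Mul(Rational(-1, 2), P))))
Add(Mul(Add(-28, 74), Add(-78, Add(-13, -1))), Mul(Mul(-115, Pow(19, -1)), Function('O')(-2))) = Add(Mul(Add(-28, 74), Add(-78, Add(-13, -1))), Mul(Mul(-115, Pow(19, -1)), Mul(Rational(1, 2), Pow(-2, -1), Add(3, Mul(-1, -2))))) = Add(Mul(46, Add(-78, -14)), Mul(Mul(-115, Rational(1, 19)), Mul(Rational(1, 2), Rational(-1, 2), Add(3, 2)))) = Add(Mul(46, -92), Mul(Rational(-115, 19), Mul(Rational(1, 2), Rational(-1, 2), 5))) = Add(-4232, Mul(Rational(-115, 19), Rational(-5, 4))) = Add(-4232, Rational(575, 76)) = Rational(-321057, 76)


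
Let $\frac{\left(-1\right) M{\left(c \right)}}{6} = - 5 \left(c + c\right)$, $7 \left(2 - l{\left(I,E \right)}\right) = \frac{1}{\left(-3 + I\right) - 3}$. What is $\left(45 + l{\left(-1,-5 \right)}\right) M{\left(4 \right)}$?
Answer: $\frac{552960}{49} \approx 11285.0$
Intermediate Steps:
$l{\left(I,E \right)} = 2 - \frac{1}{7 \left(-6 + I\right)}$ ($l{\left(I,E \right)} = 2 - \frac{1}{7 \left(\left(-3 + I\right) - 3\right)} = 2 - \frac{1}{7 \left(-6 + I\right)}$)
$M{\left(c \right)} = 60 c$ ($M{\left(c \right)} = - 6 \left(- 5 \left(c + c\right)\right) = - 6 \left(- 5 \cdot 2 c\right) = - 6 \left(- 10 c\right) = 60 c$)
$\left(45 + l{\left(-1,-5 \right)}\right) M{\left(4 \right)} = \left(45 + \frac{-85 + 14 \left(-1\right)}{7 \left(-6 - 1\right)}\right) 60 \cdot 4 = \left(45 + \frac{-85 - 14}{7 \left(-7\right)}\right) 240 = \left(45 + \frac{1}{7} \left(- \frac{1}{7}\right) \left(-99\right)\right) 240 = \left(45 + \frac{99}{49}\right) 240 = \frac{2304}{49} \cdot 240 = \frac{552960}{49}$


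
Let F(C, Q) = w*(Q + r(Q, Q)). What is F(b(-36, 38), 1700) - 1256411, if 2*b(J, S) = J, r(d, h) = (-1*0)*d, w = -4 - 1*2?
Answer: -1266611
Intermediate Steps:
w = -6 (w = -4 - 2 = -6)
r(d, h) = 0 (r(d, h) = 0*d = 0)
b(J, S) = J/2
F(C, Q) = -6*Q (F(C, Q) = -6*(Q + 0) = -6*Q)
F(b(-36, 38), 1700) - 1256411 = -6*1700 - 1256411 = -10200 - 1256411 = -1266611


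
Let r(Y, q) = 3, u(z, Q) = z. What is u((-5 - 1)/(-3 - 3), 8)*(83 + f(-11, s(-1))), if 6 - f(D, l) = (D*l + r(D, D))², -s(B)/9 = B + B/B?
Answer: 80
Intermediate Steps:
s(B) = -9 - 9*B (s(B) = -9*(B + B/B) = -9*(B + 1) = -9*(1 + B) = -9 - 9*B)
f(D, l) = 6 - (3 + D*l)² (f(D, l) = 6 - (D*l + 3)² = 6 - (3 + D*l)²)
u((-5 - 1)/(-3 - 3), 8)*(83 + f(-11, s(-1))) = ((-5 - 1)/(-3 - 3))*(83 + (6 - (3 - 11*(-9 - 9*(-1)))²)) = (-6/(-6))*(83 + (6 - (3 - 11*(-9 + 9))²)) = (-6*(-⅙))*(83 + (6 - (3 - 11*0)²)) = 1*(83 + (6 - (3 + 0)²)) = 1*(83 + (6 - 1*3²)) = 1*(83 + (6 - 1*9)) = 1*(83 + (6 - 9)) = 1*(83 - 3) = 1*80 = 80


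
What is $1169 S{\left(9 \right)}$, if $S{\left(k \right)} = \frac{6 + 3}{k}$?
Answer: $1169$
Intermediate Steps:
$S{\left(k \right)} = \frac{9}{k}$
$1169 S{\left(9 \right)} = 1169 \cdot \frac{9}{9} = 1169 \cdot 9 \cdot \frac{1}{9} = 1169 \cdot 1 = 1169$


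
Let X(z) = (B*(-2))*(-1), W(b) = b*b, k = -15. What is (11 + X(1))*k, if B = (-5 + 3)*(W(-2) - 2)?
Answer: -45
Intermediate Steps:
W(b) = b²
B = -4 (B = (-5 + 3)*((-2)² - 2) = -2*(4 - 2) = -2*2 = -4)
X(z) = -8 (X(z) = -4*(-2)*(-1) = 8*(-1) = -8)
(11 + X(1))*k = (11 - 8)*(-15) = 3*(-15) = -45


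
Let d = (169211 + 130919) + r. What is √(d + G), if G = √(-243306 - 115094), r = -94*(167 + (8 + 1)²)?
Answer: √(276818 + 160*I*√14) ≈ 526.13 + 0.569*I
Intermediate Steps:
r = -23312 (r = -94*(167 + 9²) = -94*(167 + 81) = -94*248 = -23312)
d = 276818 (d = (169211 + 130919) - 23312 = 300130 - 23312 = 276818)
G = 160*I*√14 (G = √(-358400) = 160*I*√14 ≈ 598.67*I)
√(d + G) = √(276818 + 160*I*√14)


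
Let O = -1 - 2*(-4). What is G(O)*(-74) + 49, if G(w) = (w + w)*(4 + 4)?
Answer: -8239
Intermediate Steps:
O = 7 (O = -1 + 8 = 7)
G(w) = 16*w (G(w) = (2*w)*8 = 16*w)
G(O)*(-74) + 49 = (16*7)*(-74) + 49 = 112*(-74) + 49 = -8288 + 49 = -8239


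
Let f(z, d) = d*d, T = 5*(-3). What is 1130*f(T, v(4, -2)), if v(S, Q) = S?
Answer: 18080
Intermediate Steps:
T = -15
f(z, d) = d²
1130*f(T, v(4, -2)) = 1130*4² = 1130*16 = 18080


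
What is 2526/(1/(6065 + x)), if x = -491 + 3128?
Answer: 21981252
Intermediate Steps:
x = 2637
2526/(1/(6065 + x)) = 2526/(1/(6065 + 2637)) = 2526/(1/8702) = 2526*8702 = 21981252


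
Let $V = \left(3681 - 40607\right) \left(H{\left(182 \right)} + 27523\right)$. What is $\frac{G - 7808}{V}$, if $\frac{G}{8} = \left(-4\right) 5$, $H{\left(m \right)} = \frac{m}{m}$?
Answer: $\frac{996}{127043903} \approx 7.8398 \cdot 10^{-6}$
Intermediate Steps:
$H{\left(m \right)} = 1$
$G = -160$ ($G = 8 \left(\left(-4\right) 5\right) = 8 \left(-20\right) = -160$)
$V = -1016351224$ ($V = \left(3681 - 40607\right) \left(1 + 27523\right) = \left(-36926\right) 27524 = -1016351224$)
$\frac{G - 7808}{V} = \frac{-160 - 7808}{-1016351224} = \left(-160 - 7808\right) \left(- \frac{1}{1016351224}\right) = \left(-7968\right) \left(- \frac{1}{1016351224}\right) = \frac{996}{127043903}$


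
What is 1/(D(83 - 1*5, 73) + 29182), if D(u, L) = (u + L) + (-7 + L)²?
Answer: 1/33689 ≈ 2.9683e-5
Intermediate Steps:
D(u, L) = L + u + (-7 + L)² (D(u, L) = (L + u) + (-7 + L)² = L + u + (-7 + L)²)
1/(D(83 - 1*5, 73) + 29182) = 1/((73 + (83 - 1*5) + (-7 + 73)²) + 29182) = 1/((73 + (83 - 5) + 66²) + 29182) = 1/((73 + 78 + 4356) + 29182) = 1/(4507 + 29182) = 1/33689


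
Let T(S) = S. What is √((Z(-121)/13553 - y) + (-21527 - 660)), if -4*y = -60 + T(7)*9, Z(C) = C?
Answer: I*√16301026189357/27106 ≈ 148.95*I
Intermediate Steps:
y = -¾ (y = -(-60 + 7*9)/4 = -(-60 + 63)/4 = -¼*3 = -¾ ≈ -0.75000)
√((Z(-121)/13553 - y) + (-21527 - 660)) = √((-121/13553 - 1*(-¾)) + (-21527 - 660)) = √((-121*1/13553 + ¾) - 22187) = √((-121/13553 + ¾) - 22187) = √(40175/54212 - 22187) = √(-1202761469/54212) = I*√16301026189357/27106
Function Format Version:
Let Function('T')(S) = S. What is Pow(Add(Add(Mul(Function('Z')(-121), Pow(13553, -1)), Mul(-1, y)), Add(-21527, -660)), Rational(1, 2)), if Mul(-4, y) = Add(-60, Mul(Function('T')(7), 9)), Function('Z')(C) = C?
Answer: Mul(Rational(1, 27106), I, Pow(16301026189357, Rational(1, 2))) ≈ Mul(148.95, I)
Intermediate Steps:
y = Rational(-3, 4) (y = Mul(Rational(-1, 4), Add(-60, Mul(7, 9))) = Mul(Rational(-1, 4), Add(-60, 63)) = Mul(Rational(-1, 4), 3) = Rational(-3, 4) ≈ -0.75000)
Pow(Add(Add(Mul(Function('Z')(-121), Pow(13553, -1)), Mul(-1, y)), Add(-21527, -660)), Rational(1, 2)) = Pow(Add(Add(Mul(-121, Pow(13553, -1)), Mul(-1, Rational(-3, 4))), Add(-21527, -660)), Rational(1, 2)) = Pow(Add(Add(Mul(-121, Rational(1, 13553)), Rational(3, 4)), -22187), Rational(1, 2)) = Pow(Add(Add(Rational(-121, 13553), Rational(3, 4)), -22187), Rational(1, 2)) = Pow(Add(Rational(40175, 54212), -22187), Rational(1, 2)) = Pow(Rational(-1202761469, 54212), Rational(1, 2)) = Mul(Rational(1, 27106), I, Pow(16301026189357, Rational(1, 2)))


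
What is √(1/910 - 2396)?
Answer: I*√1984126690/910 ≈ 48.949*I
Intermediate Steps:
√(1/910 - 2396) = √(-2180359/910) = I*√1984126690/910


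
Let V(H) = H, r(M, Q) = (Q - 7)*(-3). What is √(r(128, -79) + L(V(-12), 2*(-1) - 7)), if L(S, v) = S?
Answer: √246 ≈ 15.684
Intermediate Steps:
r(M, Q) = 21 - 3*Q (r(M, Q) = (-7 + Q)*(-3) = 21 - 3*Q)
√(r(128, -79) + L(V(-12), 2*(-1) - 7)) = √((21 - 3*(-79)) - 12) = √((21 + 237) - 12) = √(258 - 12) = √246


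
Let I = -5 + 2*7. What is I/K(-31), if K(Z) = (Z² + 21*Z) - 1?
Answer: 3/103 ≈ 0.029126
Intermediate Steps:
I = 9 (I = -5 + 14 = 9)
K(Z) = -1 + Z² + 21*Z
I/K(-31) = 9/(-1 + (-31)² + 21*(-31)) = 9/(-1 + 961 - 651) = 9/309 = 9*(1/309) = 3/103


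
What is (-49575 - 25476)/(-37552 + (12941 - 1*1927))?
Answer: 25017/8846 ≈ 2.8281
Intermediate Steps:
(-49575 - 25476)/(-37552 + (12941 - 1*1927)) = -75051/(-37552 + (12941 - 1927)) = -75051/(-37552 + 11014) = -75051/(-26538) = -75051*(-1/26538) = 25017/8846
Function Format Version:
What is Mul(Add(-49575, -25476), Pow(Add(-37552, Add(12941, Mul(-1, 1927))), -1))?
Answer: Rational(25017, 8846) ≈ 2.8281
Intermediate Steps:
Mul(Add(-49575, -25476), Pow(Add(-37552, Add(12941, Mul(-1, 1927))), -1)) = Mul(-75051, Pow(Add(-37552, Add(12941, -1927)), -1)) = Mul(-75051, Pow(Add(-37552, 11014), -1)) = Mul(-75051, Pow(-26538, -1)) = Mul(-75051, Rational(-1, 26538)) = Rational(25017, 8846)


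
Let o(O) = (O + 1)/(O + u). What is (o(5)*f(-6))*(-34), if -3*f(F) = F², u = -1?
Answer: 612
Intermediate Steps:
o(O) = (1 + O)/(-1 + O) (o(O) = (O + 1)/(O - 1) = (1 + O)/(-1 + O))
f(F) = -F²/3
(o(5)*f(-6))*(-34) = (((1 + 5)/(-1 + 5))*(-⅓*(-6)²))*(-34) = ((6/4)*(-⅓*36))*(-34) = (((¼)*6)*(-12))*(-34) = ((3/2)*(-12))*(-34) = -18*(-34) = 612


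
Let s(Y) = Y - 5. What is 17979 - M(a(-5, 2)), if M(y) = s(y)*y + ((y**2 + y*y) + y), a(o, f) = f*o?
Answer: 17639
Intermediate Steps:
s(Y) = -5 + Y
M(y) = y + 2*y**2 + y*(-5 + y) (M(y) = (-5 + y)*y + ((y**2 + y*y) + y) = y*(-5 + y) + ((y**2 + y**2) + y) = y*(-5 + y) + (2*y**2 + y) = y*(-5 + y) + (y + 2*y**2) = y + 2*y**2 + y*(-5 + y))
17979 - M(a(-5, 2)) = 17979 - 2*(-5)*(-4 + 3*(2*(-5))) = 17979 - (-10)*(-4 + 3*(-10)) = 17979 - (-10)*(-4 - 30) = 17979 - (-10)*(-34) = 17979 - 1*340 = 17979 - 340 = 17639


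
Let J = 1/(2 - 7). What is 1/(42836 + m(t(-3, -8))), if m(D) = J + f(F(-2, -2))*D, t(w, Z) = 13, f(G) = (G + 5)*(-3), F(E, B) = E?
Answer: 5/213594 ≈ 2.3409e-5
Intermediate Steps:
f(G) = -15 - 3*G (f(G) = (5 + G)*(-3) = -15 - 3*G)
J = -⅕ (J = 1/(-5) = -⅕ ≈ -0.20000)
m(D) = -⅕ - 9*D (m(D) = -⅕ + (-15 - 3*(-2))*D = -⅕ + (-15 + 6)*D = -⅕ - 9*D)
1/(42836 + m(t(-3, -8))) = 1/(42836 + (-⅕ - 9*13)) = 1/(42836 + (-⅕ - 117)) = 1/(42836 - 586/5) = 1/(213594/5) = 5/213594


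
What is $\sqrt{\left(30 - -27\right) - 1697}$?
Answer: $2 i \sqrt{410} \approx 40.497 i$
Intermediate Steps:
$\sqrt{\left(30 - -27\right) - 1697} = \sqrt{\left(30 + 27\right) - 1697} = \sqrt{57 - 1697} = \sqrt{-1640} = 2 i \sqrt{410}$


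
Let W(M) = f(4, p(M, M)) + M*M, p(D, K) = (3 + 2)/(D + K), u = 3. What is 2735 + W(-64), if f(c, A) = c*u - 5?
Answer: 6838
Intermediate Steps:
p(D, K) = 5/(D + K)
f(c, A) = -5 + 3*c (f(c, A) = c*3 - 5 = 3*c - 5 = -5 + 3*c)
W(M) = 7 + M**2 (W(M) = (-5 + 3*4) + M*M = (-5 + 12) + M**2 = 7 + M**2)
2735 + W(-64) = 2735 + (7 + (-64)**2) = 2735 + (7 + 4096) = 2735 + 4103 = 6838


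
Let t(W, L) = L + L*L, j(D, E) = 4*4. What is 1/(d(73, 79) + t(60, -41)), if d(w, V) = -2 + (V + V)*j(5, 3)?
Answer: 1/4166 ≈ 0.00024004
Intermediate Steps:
j(D, E) = 16
d(w, V) = -2 + 32*V (d(w, V) = -2 + (V + V)*16 = -2 + (2*V)*16 = -2 + 32*V)
t(W, L) = L + L²
1/(d(73, 79) + t(60, -41)) = 1/((-2 + 32*79) - 41*(1 - 41)) = 1/((-2 + 2528) - 41*(-40)) = 1/(2526 + 1640) = 1/4166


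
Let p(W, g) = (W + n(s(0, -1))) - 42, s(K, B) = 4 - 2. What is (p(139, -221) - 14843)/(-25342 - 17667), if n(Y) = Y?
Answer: 14744/43009 ≈ 0.34281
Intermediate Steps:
s(K, B) = 2
p(W, g) = -40 + W (p(W, g) = (W + 2) - 42 = (2 + W) - 42 = -40 + W)
(p(139, -221) - 14843)/(-25342 - 17667) = ((-40 + 139) - 14843)/(-25342 - 17667) = (99 - 14843)/(-43009) = -14744*(-1/43009) = 14744/43009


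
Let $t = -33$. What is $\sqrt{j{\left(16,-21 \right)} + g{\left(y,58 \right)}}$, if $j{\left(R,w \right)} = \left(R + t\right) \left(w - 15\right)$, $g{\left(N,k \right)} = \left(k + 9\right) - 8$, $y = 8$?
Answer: $\sqrt{671} \approx 25.904$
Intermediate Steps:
$g{\left(N,k \right)} = 1 + k$ ($g{\left(N,k \right)} = \left(9 + k\right) - 8 = 1 + k$)
$j{\left(R,w \right)} = \left(-33 + R\right) \left(-15 + w\right)$ ($j{\left(R,w \right)} = \left(R - 33\right) \left(w - 15\right) = \left(-33 + R\right) \left(-15 + w\right)$)
$\sqrt{j{\left(16,-21 \right)} + g{\left(y,58 \right)}} = \sqrt{\left(495 - -693 - 240 + 16 \left(-21\right)\right) + \left(1 + 58\right)} = \sqrt{\left(495 + 693 - 240 - 336\right) + 59} = \sqrt{612 + 59} = \sqrt{671}$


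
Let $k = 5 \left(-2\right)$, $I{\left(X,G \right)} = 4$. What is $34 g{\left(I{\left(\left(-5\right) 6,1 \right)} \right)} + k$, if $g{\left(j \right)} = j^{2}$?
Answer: $534$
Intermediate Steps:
$k = -10$
$34 g{\left(I{\left(\left(-5\right) 6,1 \right)} \right)} + k = 34 \cdot 4^{2} - 10 = 34 \cdot 16 - 10 = 544 - 10 = 534$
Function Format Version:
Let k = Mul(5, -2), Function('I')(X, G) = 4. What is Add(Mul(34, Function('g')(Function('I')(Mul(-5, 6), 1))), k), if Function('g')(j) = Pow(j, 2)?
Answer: 534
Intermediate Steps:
k = -10
Add(Mul(34, Function('g')(Function('I')(Mul(-5, 6), 1))), k) = Add(Mul(34, Pow(4, 2)), -10) = Add(Mul(34, 16), -10) = Add(544, -10) = 534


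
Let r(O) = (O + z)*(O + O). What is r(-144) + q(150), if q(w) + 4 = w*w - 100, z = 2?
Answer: 63292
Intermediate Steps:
r(O) = 2*O*(2 + O) (r(O) = (O + 2)*(O + O) = (2 + O)*(2*O) = 2*O*(2 + O))
q(w) = -104 + w² (q(w) = -4 + (w*w - 100) = -4 + (w² - 100) = -4 + (-100 + w²) = -104 + w²)
r(-144) + q(150) = 2*(-144)*(2 - 144) + (-104 + 150²) = 2*(-144)*(-142) + (-104 + 22500) = 40896 + 22396 = 63292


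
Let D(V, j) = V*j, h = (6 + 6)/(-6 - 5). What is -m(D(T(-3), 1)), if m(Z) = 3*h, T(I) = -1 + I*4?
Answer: 36/11 ≈ 3.2727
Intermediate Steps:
h = -12/11 (h = 12/(-11) = 12*(-1/11) = -12/11 ≈ -1.0909)
T(I) = -1 + 4*I
m(Z) = -36/11 (m(Z) = 3*(-12/11) = -36/11)
-m(D(T(-3), 1)) = -1*(-36/11) = 36/11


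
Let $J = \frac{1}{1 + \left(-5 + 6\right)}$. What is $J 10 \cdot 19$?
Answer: $95$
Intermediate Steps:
$J = \frac{1}{2}$ ($J = \frac{1}{1 + 1} = \frac{1}{2} \approx 0.5$)
$J 10 \cdot 19 = \frac{1}{2} \cdot 10 \cdot 19 = 5 \cdot 19 = 95$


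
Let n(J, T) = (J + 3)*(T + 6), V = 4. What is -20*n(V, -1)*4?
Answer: -2800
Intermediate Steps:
n(J, T) = (3 + J)*(6 + T)
-20*n(V, -1)*4 = -20*(18 + 3*(-1) + 6*4 + 4*(-1))*4 = -20*(18 - 3 + 24 - 4)*4 = -20*35*4 = -700*4 = -2800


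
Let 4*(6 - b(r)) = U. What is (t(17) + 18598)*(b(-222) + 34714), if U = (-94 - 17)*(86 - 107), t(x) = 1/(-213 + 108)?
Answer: 38093055023/60 ≈ 6.3488e+8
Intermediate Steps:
t(x) = -1/105 (t(x) = 1/(-105) = -1/105)
U = 2331 (U = -111*(-21) = 2331)
b(r) = -2307/4 (b(r) = 6 - ¼*2331 = 6 - 2331/4 = -2307/4)
(t(17) + 18598)*(b(-222) + 34714) = (-1/105 + 18598)*(-2307/4 + 34714) = (1952789/105)*(136549/4) = 38093055023/60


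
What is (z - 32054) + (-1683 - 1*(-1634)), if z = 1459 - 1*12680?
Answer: -43324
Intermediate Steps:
z = -11221 (z = 1459 - 12680 = -11221)
(z - 32054) + (-1683 - 1*(-1634)) = (-11221 - 32054) + (-1683 - 1*(-1634)) = -43275 + (-1683 + 1634) = -43275 - 49 = -43324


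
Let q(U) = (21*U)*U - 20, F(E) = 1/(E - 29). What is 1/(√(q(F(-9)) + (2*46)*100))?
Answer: 38*√13255941/13255941 ≈ 0.010437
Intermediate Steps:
F(E) = 1/(-29 + E)
q(U) = -20 + 21*U² (q(U) = 21*U² - 20 = -20 + 21*U²)
1/(√(q(F(-9)) + (2*46)*100)) = 1/(√((-20 + 21*(1/(-29 - 9))²) + (2*46)*100)) = 1/(√((-20 + 21*(1/(-38))²) + 92*100)) = 1/(√((-20 + 21*(-1/38)²) + 9200)) = 1/(√((-20 + 21*(1/1444)) + 9200)) = 1/(√((-20 + 21/1444) + 9200)) = 1/(√(-28859/1444 + 9200)) = 1/(√(13255941/1444)) = 1/(√13255941/38) = 38*√13255941/13255941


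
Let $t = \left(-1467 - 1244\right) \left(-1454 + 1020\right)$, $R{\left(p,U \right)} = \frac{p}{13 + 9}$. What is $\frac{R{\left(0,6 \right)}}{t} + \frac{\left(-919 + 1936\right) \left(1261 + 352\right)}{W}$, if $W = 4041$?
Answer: $\frac{182269}{449} \approx 405.94$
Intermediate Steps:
$R{\left(p,U \right)} = \frac{p}{22}$
$t = 1176574$ ($t = \left(-2711\right) \left(-434\right) = 1176574$)
$\frac{R{\left(0,6 \right)}}{t} + \frac{\left(-919 + 1936\right) \left(1261 + 352\right)}{W} = \frac{\frac{1}{22} \cdot 0}{1176574} + \frac{\left(-919 + 1936\right) \left(1261 + 352\right)}{4041} = 0 \cdot \frac{1}{1176574} + 1017 \cdot 1613 \cdot \frac{1}{4041} = 0 + 1640421 \cdot \frac{1}{4041} = 0 + \frac{182269}{449} = \frac{182269}{449}$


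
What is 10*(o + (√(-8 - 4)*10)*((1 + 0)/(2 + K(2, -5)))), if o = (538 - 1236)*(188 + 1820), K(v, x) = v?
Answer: -14015840 + 50*I*√3 ≈ -1.4016e+7 + 86.603*I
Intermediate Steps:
o = -1401584 (o = -698*2008 = -1401584)
10*(o + (√(-8 - 4)*10)*((1 + 0)/(2 + K(2, -5)))) = 10*(-1401584 + (√(-8 - 4)*10)*((1 + 0)/(2 + 2))) = 10*(-1401584 + (√(-12)*10)*(1/4)) = 10*(-1401584 + ((2*I*√3)*10)*(1*(¼))) = 10*(-1401584 + (20*I*√3)*(¼)) = 10*(-1401584 + 5*I*√3) = -14015840 + 50*I*√3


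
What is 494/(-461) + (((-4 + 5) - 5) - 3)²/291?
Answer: -121165/134151 ≈ -0.90320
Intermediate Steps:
494/(-461) + (((-4 + 5) - 5) - 3)²/291 = 494*(-1/461) + ((1 - 5) - 3)²*(1/291) = -494/461 + (-4 - 3)²*(1/291) = -494/461 + (-7)²*(1/291) = -494/461 + 49*(1/291) = -494/461 + 49/291 = -121165/134151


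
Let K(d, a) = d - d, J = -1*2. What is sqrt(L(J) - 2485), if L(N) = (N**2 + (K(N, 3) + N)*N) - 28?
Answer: I*sqrt(2505) ≈ 50.05*I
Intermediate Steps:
J = -2
K(d, a) = 0
L(N) = -28 + 2*N**2 (L(N) = (N**2 + (0 + N)*N) - 28 = (N**2 + N*N) - 28 = (N**2 + N**2) - 28 = 2*N**2 - 28 = -28 + 2*N**2)
sqrt(L(J) - 2485) = sqrt((-28 + 2*(-2)**2) - 2485) = sqrt((-28 + 2*4) - 2485) = sqrt((-28 + 8) - 2485) = sqrt(-20 - 2485) = sqrt(-2505) = I*sqrt(2505)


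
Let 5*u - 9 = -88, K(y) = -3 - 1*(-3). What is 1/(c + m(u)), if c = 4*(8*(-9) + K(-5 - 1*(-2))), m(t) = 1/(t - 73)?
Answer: -444/127877 ≈ -0.0034721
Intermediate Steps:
K(y) = 0 (K(y) = -3 + 3 = 0)
u = -79/5 (u = 9/5 + (⅕)*(-88) = 9/5 - 88/5 = -79/5 ≈ -15.800)
m(t) = 1/(-73 + t)
c = -288 (c = 4*(8*(-9) + 0) = 4*(-72 + 0) = 4*(-72) = -288)
1/(c + m(u)) = 1/(-288 + 1/(-73 - 79/5)) = 1/(-288 + 1/(-444/5)) = 1/(-288 - 5/444) = 1/(-127877/444) = -444/127877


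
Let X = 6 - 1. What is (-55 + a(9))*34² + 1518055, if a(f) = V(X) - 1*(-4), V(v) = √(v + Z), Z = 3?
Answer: 1459099 + 2312*√2 ≈ 1.4624e+6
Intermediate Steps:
X = 5
V(v) = √(3 + v) (V(v) = √(v + 3) = √(3 + v))
a(f) = 4 + 2*√2 (a(f) = √(3 + 5) - 1*(-4) = √8 + 4 = 2*√2 + 4 = 4 + 2*√2)
(-55 + a(9))*34² + 1518055 = (-55 + (4 + 2*√2))*34² + 1518055 = (-51 + 2*√2)*1156 + 1518055 = (-58956 + 2312*√2) + 1518055 = 1459099 + 2312*√2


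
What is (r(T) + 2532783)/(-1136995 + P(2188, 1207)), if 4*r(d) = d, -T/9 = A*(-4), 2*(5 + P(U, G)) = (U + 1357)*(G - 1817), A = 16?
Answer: -2532927/2218225 ≈ -1.1419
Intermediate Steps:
P(U, G) = -5 + (-1817 + G)*(1357 + U)/2 (P(U, G) = -5 + ((U + 1357)*(G - 1817))/2 = -5 + ((1357 + U)*(-1817 + G))/2 = -5 + ((-1817 + G)*(1357 + U))/2 = -5 + (-1817 + G)*(1357 + U)/2)
T = 576 (T = -144*(-4) = -9*(-64) = 576)
r(d) = d/4
(r(T) + 2532783)/(-1136995 + P(2188, 1207)) = ((¼)*576 + 2532783)/(-1136995 + (-2465679/2 - 1817/2*2188 + (1357/2)*1207 + (½)*1207*2188)) = (144 + 2532783)/(-1136995 + (-2465679/2 - 1987798 + 1637899/2 + 1320458)) = 2532927/(-1136995 - 1081230) = 2532927/(-2218225) = 2532927*(-1/2218225) = -2532927/2218225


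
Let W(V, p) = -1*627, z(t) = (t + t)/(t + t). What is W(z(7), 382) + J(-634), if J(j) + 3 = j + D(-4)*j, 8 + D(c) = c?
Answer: 6344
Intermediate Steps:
D(c) = -8 + c
z(t) = 1 (z(t) = (2*t)/((2*t)) = (2*t)*(1/(2*t)) = 1)
W(V, p) = -627
J(j) = -3 - 11*j (J(j) = -3 + (j + (-8 - 4)*j) = -3 + (j - 12*j) = -3 - 11*j)
W(z(7), 382) + J(-634) = -627 + (-3 - 11*(-634)) = -627 + (-3 + 6974) = -627 + 6971 = 6344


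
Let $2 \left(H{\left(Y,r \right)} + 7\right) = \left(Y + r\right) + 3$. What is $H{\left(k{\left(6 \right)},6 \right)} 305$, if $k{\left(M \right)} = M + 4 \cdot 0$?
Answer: $\frac{305}{2} \approx 152.5$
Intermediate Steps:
$k{\left(M \right)} = M$ ($k{\left(M \right)} = M + 0 = M$)
$H{\left(Y,r \right)} = - \frac{11}{2} + \frac{Y}{2} + \frac{r}{2}$ ($H{\left(Y,r \right)} = -7 + \frac{\left(Y + r\right) + 3}{2} = -7 + \frac{3 + Y + r}{2} = -7 + \left(\frac{3}{2} + \frac{Y}{2} + \frac{r}{2}\right) = - \frac{11}{2} + \frac{Y}{2} + \frac{r}{2}$)
$H{\left(k{\left(6 \right)},6 \right)} 305 = \left(- \frac{11}{2} + \frac{1}{2} \cdot 6 + \frac{1}{2} \cdot 6\right) 305 = \left(- \frac{11}{2} + 3 + 3\right) 305 = \frac{1}{2} \cdot 305 = \frac{305}{2}$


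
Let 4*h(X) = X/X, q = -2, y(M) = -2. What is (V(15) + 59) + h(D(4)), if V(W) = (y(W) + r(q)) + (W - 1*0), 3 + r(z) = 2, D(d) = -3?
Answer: 285/4 ≈ 71.250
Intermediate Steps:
h(X) = 1/4 (h(X) = (X/X)/4 = (1/4)*1 = 1/4)
r(z) = -1 (r(z) = -3 + 2 = -1)
V(W) = -3 + W (V(W) = (-2 - 1) + (W - 1*0) = -3 + (W + 0) = -3 + W)
(V(15) + 59) + h(D(4)) = ((-3 + 15) + 59) + 1/4 = (12 + 59) + 1/4 = 71 + 1/4 = 285/4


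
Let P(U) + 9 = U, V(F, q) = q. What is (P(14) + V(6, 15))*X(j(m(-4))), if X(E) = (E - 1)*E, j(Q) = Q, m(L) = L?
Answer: 400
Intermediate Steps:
X(E) = E*(-1 + E) (X(E) = (-1 + E)*E = E*(-1 + E))
P(U) = -9 + U
(P(14) + V(6, 15))*X(j(m(-4))) = ((-9 + 14) + 15)*(-4*(-1 - 4)) = (5 + 15)*(-4*(-5)) = 20*20 = 400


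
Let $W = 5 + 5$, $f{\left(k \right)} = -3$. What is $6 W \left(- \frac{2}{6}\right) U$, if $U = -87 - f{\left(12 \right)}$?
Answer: $1680$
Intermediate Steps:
$W = 10$
$U = -84$ ($U = -87 - -3 = -87 + 3 = -84$)
$6 W \left(- \frac{2}{6}\right) U = 6 \cdot 10 \left(- \frac{2}{6}\right) \left(-84\right) = 60 \left(\left(-2\right) \frac{1}{6}\right) \left(-84\right) = 60 \left(- \frac{1}{3}\right) \left(-84\right) = \left(-20\right) \left(-84\right) = 1680$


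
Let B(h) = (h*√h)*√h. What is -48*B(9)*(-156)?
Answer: 606528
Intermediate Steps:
B(h) = h² (B(h) = h^(3/2)*√h = h²)
-48*B(9)*(-156) = -48*9²*(-156) = -48*81*(-156) = -3888*(-156) = 606528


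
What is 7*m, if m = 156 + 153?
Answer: 2163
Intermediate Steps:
m = 309
7*m = 7*309 = 2163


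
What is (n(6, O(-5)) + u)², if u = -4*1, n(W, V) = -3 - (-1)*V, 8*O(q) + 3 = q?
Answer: 64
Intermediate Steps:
O(q) = -3/8 + q/8
n(W, V) = -3 + V
u = -4
(n(6, O(-5)) + u)² = ((-3 + (-3/8 + (⅛)*(-5))) - 4)² = ((-3 + (-3/8 - 5/8)) - 4)² = ((-3 - 1) - 4)² = (-4 - 4)² = (-8)² = 64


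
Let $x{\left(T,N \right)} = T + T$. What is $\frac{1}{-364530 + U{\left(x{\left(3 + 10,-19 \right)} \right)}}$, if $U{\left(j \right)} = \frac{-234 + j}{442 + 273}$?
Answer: $- \frac{55}{20049166} \approx -2.7433 \cdot 10^{-6}$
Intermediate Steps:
$x{\left(T,N \right)} = 2 T$
$U{\left(j \right)} = - \frac{18}{55} + \frac{j}{715}$ ($U{\left(j \right)} = \frac{-234 + j}{715} = \left(-234 + j\right) \frac{1}{715} = - \frac{18}{55} + \frac{j}{715}$)
$\frac{1}{-364530 + U{\left(x{\left(3 + 10,-19 \right)} \right)}} = \frac{1}{-364530 - \left(\frac{18}{55} - \frac{2 \left(3 + 10\right)}{715}\right)} = \frac{1}{-364530 - \left(\frac{18}{55} - \frac{2 \cdot 13}{715}\right)} = \frac{1}{-364530 + \left(- \frac{18}{55} + \frac{1}{715} \cdot 26\right)} = \frac{1}{-364530 + \left(- \frac{18}{55} + \frac{2}{55}\right)} = \frac{1}{-364530 - \frac{16}{55}} = \frac{1}{- \frac{20049166}{55}} = - \frac{55}{20049166}$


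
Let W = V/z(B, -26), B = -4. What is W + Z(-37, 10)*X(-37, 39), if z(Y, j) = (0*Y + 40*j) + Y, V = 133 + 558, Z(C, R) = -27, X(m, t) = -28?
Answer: 788573/1044 ≈ 755.34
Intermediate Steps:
V = 691
z(Y, j) = Y + 40*j (z(Y, j) = (0 + 40*j) + Y = 40*j + Y = Y + 40*j)
W = -691/1044 (W = 691/(-4 + 40*(-26)) = 691/(-4 - 1040) = 691/(-1044) = 691*(-1/1044) = -691/1044 ≈ -0.66188)
W + Z(-37, 10)*X(-37, 39) = -691/1044 - 27*(-28) = -691/1044 + 756 = 788573/1044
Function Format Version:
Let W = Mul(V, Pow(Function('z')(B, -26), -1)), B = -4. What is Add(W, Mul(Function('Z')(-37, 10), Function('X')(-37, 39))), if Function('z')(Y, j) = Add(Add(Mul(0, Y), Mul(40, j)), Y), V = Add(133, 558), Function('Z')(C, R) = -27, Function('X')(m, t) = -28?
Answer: Rational(788573, 1044) ≈ 755.34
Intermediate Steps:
V = 691
Function('z')(Y, j) = Add(Y, Mul(40, j)) (Function('z')(Y, j) = Add(Add(0, Mul(40, j)), Y) = Add(Mul(40, j), Y) = Add(Y, Mul(40, j)))
W = Rational(-691, 1044) (W = Mul(691, Pow(Add(-4, Mul(40, -26)), -1)) = Mul(691, Pow(Add(-4, -1040), -1)) = Mul(691, Pow(-1044, -1)) = Mul(691, Rational(-1, 1044)) = Rational(-691, 1044) ≈ -0.66188)
Add(W, Mul(Function('Z')(-37, 10), Function('X')(-37, 39))) = Add(Rational(-691, 1044), Mul(-27, -28)) = Add(Rational(-691, 1044), 756) = Rational(788573, 1044)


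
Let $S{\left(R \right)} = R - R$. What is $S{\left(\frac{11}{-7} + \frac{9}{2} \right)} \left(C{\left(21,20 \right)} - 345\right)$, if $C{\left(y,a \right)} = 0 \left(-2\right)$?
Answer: $0$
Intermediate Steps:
$C{\left(y,a \right)} = 0$
$S{\left(R \right)} = 0$
$S{\left(\frac{11}{-7} + \frac{9}{2} \right)} \left(C{\left(21,20 \right)} - 345\right) = 0 \left(0 - 345\right) = 0 \left(-345\right) = 0$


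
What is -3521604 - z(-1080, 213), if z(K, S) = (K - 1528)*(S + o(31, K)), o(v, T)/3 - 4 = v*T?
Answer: -264882324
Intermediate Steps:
o(v, T) = 12 + 3*T*v (o(v, T) = 12 + 3*(v*T) = 12 + 3*(T*v) = 12 + 3*T*v)
z(K, S) = (-1528 + K)*(12 + S + 93*K) (z(K, S) = (K - 1528)*(S + (12 + 3*K*31)) = (-1528 + K)*(S + (12 + 93*K)) = (-1528 + K)*(12 + S + 93*K))
-3521604 - z(-1080, 213) = -3521604 - (-18336 - 142092*(-1080) - 1528*213 + 93*(-1080)² - 1080*213) = -3521604 - (-18336 + 153459360 - 325464 + 93*1166400 - 230040) = -3521604 - (-18336 + 153459360 - 325464 + 108475200 - 230040) = -3521604 - 1*261360720 = -3521604 - 261360720 = -264882324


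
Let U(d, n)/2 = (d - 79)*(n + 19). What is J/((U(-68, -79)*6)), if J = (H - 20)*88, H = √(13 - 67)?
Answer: -22/1323 + 11*I*√6/4410 ≈ -0.016629 + 0.0061098*I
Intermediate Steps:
U(d, n) = 2*(-79 + d)*(19 + n) (U(d, n) = 2*((d - 79)*(n + 19)) = 2*((-79 + d)*(19 + n)) = 2*(-79 + d)*(19 + n))
H = 3*I*√6 (H = √(-54) = 3*I*√6 ≈ 7.3485*I)
J = -1760 + 264*I*√6 (J = (3*I*√6 - 20)*88 = (-20 + 3*I*√6)*88 = -1760 + 264*I*√6 ≈ -1760.0 + 646.67*I)
J/((U(-68, -79)*6)) = (-1760 + 264*I*√6)/(((-3002 - 158*(-79) + 38*(-68) + 2*(-68)*(-79))*6)) = (-1760 + 264*I*√6)/(((-3002 + 12482 - 2584 + 10744)*6)) = (-1760 + 264*I*√6)/((17640*6)) = (-1760 + 264*I*√6)/105840 = (-1760 + 264*I*√6)*(1/105840) = -22/1323 + 11*I*√6/4410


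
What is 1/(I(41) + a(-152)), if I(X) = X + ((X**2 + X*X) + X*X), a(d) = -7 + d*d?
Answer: 1/28181 ≈ 3.5485e-5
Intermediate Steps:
a(d) = -7 + d**2
I(X) = X + 3*X**2 (I(X) = X + ((X**2 + X**2) + X**2) = X + (2*X**2 + X**2) = X + 3*X**2)
1/(I(41) + a(-152)) = 1/(41*(1 + 3*41) + (-7 + (-152)**2)) = 1/(41*(1 + 123) + (-7 + 23104)) = 1/(41*124 + 23097) = 1/(5084 + 23097) = 1/28181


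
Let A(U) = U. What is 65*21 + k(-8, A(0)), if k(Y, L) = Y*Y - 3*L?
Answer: 1429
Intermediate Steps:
k(Y, L) = Y**2 - 3*L
65*21 + k(-8, A(0)) = 65*21 + ((-8)**2 - 3*0) = 1365 + (64 + 0) = 1365 + 64 = 1429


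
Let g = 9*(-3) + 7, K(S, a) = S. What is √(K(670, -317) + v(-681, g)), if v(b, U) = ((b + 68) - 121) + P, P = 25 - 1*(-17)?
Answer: I*√22 ≈ 4.6904*I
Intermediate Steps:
g = -20 (g = -27 + 7 = -20)
P = 42 (P = 25 + 17 = 42)
v(b, U) = -11 + b (v(b, U) = ((b + 68) - 121) + 42 = ((68 + b) - 121) + 42 = (-53 + b) + 42 = -11 + b)
√(K(670, -317) + v(-681, g)) = √(670 + (-11 - 681)) = √(670 - 692) = √(-22) = I*√22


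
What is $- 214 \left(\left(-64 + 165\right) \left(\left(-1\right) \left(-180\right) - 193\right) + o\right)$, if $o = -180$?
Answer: $319502$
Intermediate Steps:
$- 214 \left(\left(-64 + 165\right) \left(\left(-1\right) \left(-180\right) - 193\right) + o\right) = - 214 \left(\left(-64 + 165\right) \left(\left(-1\right) \left(-180\right) - 193\right) - 180\right) = - 214 \left(101 \left(180 - 193\right) - 180\right) = - 214 \left(101 \left(-13\right) - 180\right) = - 214 \left(-1313 - 180\right) = \left(-214\right) \left(-1493\right) = 319502$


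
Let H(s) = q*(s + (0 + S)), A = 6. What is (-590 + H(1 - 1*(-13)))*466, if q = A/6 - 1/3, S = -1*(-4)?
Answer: -269348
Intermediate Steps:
S = 4
q = ⅔ (q = 6/6 - 1/3 = 6*(⅙) - 1*⅓ = 1 - ⅓ = ⅔ ≈ 0.66667)
H(s) = 8/3 + 2*s/3 (H(s) = 2*(s + (0 + 4))/3 = 2*(s + 4)/3 = 2*(4 + s)/3 = 8/3 + 2*s/3)
(-590 + H(1 - 1*(-13)))*466 = (-590 + (8/3 + 2*(1 - 1*(-13))/3))*466 = (-590 + (8/3 + 2*(1 + 13)/3))*466 = (-590 + (8/3 + (⅔)*14))*466 = (-590 + (8/3 + 28/3))*466 = (-590 + 12)*466 = -578*466 = -269348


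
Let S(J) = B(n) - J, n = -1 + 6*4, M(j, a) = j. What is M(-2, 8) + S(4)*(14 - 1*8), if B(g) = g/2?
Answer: 43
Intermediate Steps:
n = 23 (n = -1 + 24 = 23)
B(g) = g/2 (B(g) = g*(½) = g/2)
S(J) = 23/2 - J (S(J) = (½)*23 - J = 23/2 - J)
M(-2, 8) + S(4)*(14 - 1*8) = -2 + (23/2 - 1*4)*(14 - 1*8) = -2 + (23/2 - 4)*(14 - 8) = -2 + (15/2)*6 = -2 + 45 = 43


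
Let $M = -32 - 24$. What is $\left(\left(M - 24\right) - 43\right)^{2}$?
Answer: $15129$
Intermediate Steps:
$M = -56$ ($M = -32 - 24 = -56$)
$\left(\left(M - 24\right) - 43\right)^{2} = \left(\left(-56 - 24\right) - 43\right)^{2} = \left(-80 - 43\right)^{2} = \left(-123\right)^{2} = 15129$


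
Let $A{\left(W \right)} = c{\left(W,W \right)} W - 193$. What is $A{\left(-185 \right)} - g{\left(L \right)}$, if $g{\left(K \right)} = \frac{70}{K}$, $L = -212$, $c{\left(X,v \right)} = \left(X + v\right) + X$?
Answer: $\frac{10863127}{106} \approx 1.0248 \cdot 10^{5}$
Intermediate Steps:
$c{\left(X,v \right)} = v + 2 X$
$A{\left(W \right)} = -193 + 3 W^{2}$ ($A{\left(W \right)} = \left(W + 2 W\right) W - 193 = 3 W W - 193 = 3 W^{2} - 193 = -193 + 3 W^{2}$)
$A{\left(-185 \right)} - g{\left(L \right)} = \left(-193 + 3 \left(-185\right)^{2}\right) - \frac{70}{-212} = \left(-193 + 3 \cdot 34225\right) - 70 \left(- \frac{1}{212}\right) = \left(-193 + 102675\right) - - \frac{35}{106} = 102482 + \frac{35}{106} = \frac{10863127}{106}$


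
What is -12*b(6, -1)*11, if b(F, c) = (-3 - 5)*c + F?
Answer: -1848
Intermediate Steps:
b(F, c) = F - 8*c (b(F, c) = -8*c + F = F - 8*c)
-12*b(6, -1)*11 = -12*(6 - 8*(-1))*11 = -12*(6 + 8)*11 = -12*14*11 = -168*11 = -1848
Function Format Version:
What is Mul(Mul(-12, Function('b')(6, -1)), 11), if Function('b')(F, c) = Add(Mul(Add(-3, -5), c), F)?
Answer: -1848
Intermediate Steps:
Function('b')(F, c) = Add(F, Mul(-8, c)) (Function('b')(F, c) = Add(Mul(-8, c), F) = Add(F, Mul(-8, c)))
Mul(Mul(-12, Function('b')(6, -1)), 11) = Mul(Mul(-12, Add(6, Mul(-8, -1))), 11) = Mul(Mul(-12, Add(6, 8)), 11) = Mul(Mul(-12, 14), 11) = Mul(-168, 11) = -1848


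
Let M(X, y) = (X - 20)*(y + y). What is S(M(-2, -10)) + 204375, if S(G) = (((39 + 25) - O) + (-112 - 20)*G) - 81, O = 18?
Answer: 146260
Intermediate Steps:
M(X, y) = 2*y*(-20 + X) (M(X, y) = (-20 + X)*(2*y) = 2*y*(-20 + X))
S(G) = -35 - 132*G (S(G) = (((39 + 25) - 1*18) + (-112 - 20)*G) - 81 = ((64 - 18) - 132*G) - 81 = (46 - 132*G) - 81 = -35 - 132*G)
S(M(-2, -10)) + 204375 = (-35 - 264*(-10)*(-20 - 2)) + 204375 = (-35 - 264*(-10)*(-22)) + 204375 = (-35 - 132*440) + 204375 = (-35 - 58080) + 204375 = -58115 + 204375 = 146260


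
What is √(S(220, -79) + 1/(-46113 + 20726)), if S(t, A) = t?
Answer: 3*√15754435977/25387 ≈ 14.832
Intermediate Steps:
√(S(220, -79) + 1/(-46113 + 20726)) = √(220 + 1/(-46113 + 20726)) = √(220 + 1/(-25387)) = √(220 - 1/25387) = √(5585139/25387) = 3*√15754435977/25387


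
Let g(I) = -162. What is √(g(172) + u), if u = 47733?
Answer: √47571 ≈ 218.11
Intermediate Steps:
√(g(172) + u) = √(-162 + 47733) = √47571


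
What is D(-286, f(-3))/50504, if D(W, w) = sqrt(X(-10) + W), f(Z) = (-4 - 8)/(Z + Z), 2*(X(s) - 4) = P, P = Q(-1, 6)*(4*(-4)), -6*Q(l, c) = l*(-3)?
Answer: I*sqrt(278)/50504 ≈ 0.00033014*I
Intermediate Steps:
Q(l, c) = l/2 (Q(l, c) = -l*(-3)/6 = -(-1)*l/2 = l/2)
P = 8 (P = ((1/2)*(-1))*(4*(-4)) = -1/2*(-16) = 8)
X(s) = 8 (X(s) = 4 + (1/2)*8 = 4 + 4 = 8)
f(Z) = -6/Z (f(Z) = -12*1/(2*Z) = -6/Z)
D(W, w) = sqrt(8 + W)
D(-286, f(-3))/50504 = sqrt(8 - 286)/50504 = sqrt(-278)*(1/50504) = (I*sqrt(278))*(1/50504) = I*sqrt(278)/50504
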